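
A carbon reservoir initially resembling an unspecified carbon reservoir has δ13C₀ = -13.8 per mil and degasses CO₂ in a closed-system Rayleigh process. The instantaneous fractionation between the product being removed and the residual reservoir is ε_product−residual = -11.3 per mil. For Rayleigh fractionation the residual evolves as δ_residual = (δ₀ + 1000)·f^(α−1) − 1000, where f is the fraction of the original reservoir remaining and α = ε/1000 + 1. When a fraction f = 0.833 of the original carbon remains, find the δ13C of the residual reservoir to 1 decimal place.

-11.8 per mil

Rayleigh residual: δ_res = (δ₀ + 1000)·f^(α−1) − 1000
α = ε/1000 + 1 = 0.98870, so α − 1 = -0.01130
f^(α−1) = 0.833^(-0.01130) = 1.002067
δ_res = (-13.8 + 1000) × 1.002067 − 1000 = 988.238 − 1000 = -11.76 per mil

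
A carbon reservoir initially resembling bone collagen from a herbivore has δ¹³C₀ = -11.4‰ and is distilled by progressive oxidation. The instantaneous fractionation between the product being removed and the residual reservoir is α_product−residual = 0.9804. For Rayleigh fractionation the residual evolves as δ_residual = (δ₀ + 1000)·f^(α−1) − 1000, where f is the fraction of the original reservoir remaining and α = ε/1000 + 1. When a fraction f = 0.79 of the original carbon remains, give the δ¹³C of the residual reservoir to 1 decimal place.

Rayleigh residual: δ_res = (δ₀ + 1000)·f^(α−1) − 1000
α − 1 = -0.01960
f^(α−1) = 0.79^(-0.01960) = 1.004631
δ_res = (-11.4 + 1000) × 1.004631 − 1000 = 993.178 − 1000 = -6.82‰

-6.8‰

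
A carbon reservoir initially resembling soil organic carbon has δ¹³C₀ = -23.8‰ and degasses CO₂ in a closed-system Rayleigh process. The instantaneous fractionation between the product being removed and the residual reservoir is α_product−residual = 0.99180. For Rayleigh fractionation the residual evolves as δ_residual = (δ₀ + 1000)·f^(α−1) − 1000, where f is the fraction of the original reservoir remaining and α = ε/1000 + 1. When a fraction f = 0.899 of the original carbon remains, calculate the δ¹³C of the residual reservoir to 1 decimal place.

-22.9‰

Rayleigh residual: δ_res = (δ₀ + 1000)·f^(α−1) − 1000
α − 1 = -0.00820
f^(α−1) = 0.899^(-0.00820) = 1.000873
δ_res = (-23.8 + 1000) × 1.000873 − 1000 = 977.053 − 1000 = -22.95‰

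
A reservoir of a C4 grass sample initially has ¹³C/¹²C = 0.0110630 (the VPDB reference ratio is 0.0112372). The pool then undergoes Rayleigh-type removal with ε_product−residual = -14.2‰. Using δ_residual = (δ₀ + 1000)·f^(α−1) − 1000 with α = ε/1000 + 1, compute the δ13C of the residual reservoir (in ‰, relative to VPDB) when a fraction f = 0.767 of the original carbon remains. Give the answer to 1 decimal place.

δ₀ = (0.0110630/0.0112372 − 1)×1000 = (0.984498 − 1)×1000 = -15.502‰
α − 1 = ε/1000 = -0.0142
f^(α−1) = 0.767^(-0.0142) = 1.003774
δ_res = (-15.502 + 1000) × 1.003774 − 1000 = 988.213 − 1000 = -11.79‰

-11.8‰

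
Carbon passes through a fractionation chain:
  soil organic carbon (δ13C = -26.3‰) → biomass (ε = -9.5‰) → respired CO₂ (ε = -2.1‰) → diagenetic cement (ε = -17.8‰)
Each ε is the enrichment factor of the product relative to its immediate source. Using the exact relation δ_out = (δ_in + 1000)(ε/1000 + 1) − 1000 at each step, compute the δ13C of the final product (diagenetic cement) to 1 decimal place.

-54.7‰

step 1: δ = (-26.30 + 1000)·(-9.5/1000 + 1) − 1000 = -35.55‰
step 2: δ = (-35.55 + 1000)·(-2.1/1000 + 1) − 1000 = -37.58‰
step 3: δ = (-37.58 + 1000)·(-17.8/1000 + 1) − 1000 = -54.71‰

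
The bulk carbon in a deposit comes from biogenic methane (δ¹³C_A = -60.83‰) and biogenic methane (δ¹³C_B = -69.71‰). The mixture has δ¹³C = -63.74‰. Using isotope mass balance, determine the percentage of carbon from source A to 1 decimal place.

67.2%

δ_mix = f_A·δ_A + (1 − f_A)·δ_B  ⇒  f_A = (δ_mix − δ_B)/(δ_A − δ_B)
f_A = (-63.74 − (-69.71)) / (-60.83 − (-69.71))
f_A = 5.97 / 8.88 = 0.6723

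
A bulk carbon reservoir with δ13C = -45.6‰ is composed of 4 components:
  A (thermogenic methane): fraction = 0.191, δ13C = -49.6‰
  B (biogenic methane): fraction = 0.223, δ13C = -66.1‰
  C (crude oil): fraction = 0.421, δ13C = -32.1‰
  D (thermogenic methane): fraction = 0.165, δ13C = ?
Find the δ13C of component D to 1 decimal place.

-47.7‰

Isotope mass balance: δ_bulk = Σ fᵢ·δᵢ.
-45.6 = 0.191×(-49.6) + 0.223×(-66.1) + 0.421×(-32.1) + 0.165×δ_D
0.165·δ_D = -45.6 − (-37.728) = -7.872
δ_D = -7.872 / 0.165 = -47.71‰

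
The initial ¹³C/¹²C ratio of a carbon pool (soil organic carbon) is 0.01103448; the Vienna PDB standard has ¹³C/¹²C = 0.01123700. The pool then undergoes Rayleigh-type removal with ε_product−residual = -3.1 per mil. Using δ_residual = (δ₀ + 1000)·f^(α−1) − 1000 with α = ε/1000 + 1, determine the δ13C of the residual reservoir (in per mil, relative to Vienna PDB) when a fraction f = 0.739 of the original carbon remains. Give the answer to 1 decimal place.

-17.1 per mil

δ₀ = (0.01103448/0.01123700 − 1)×1000 = (0.981977 − 1)×1000 = -18.023 per mil
α − 1 = ε/1000 = -0.0031
f^(α−1) = 0.739^(-0.0031) = 1.000938
δ_res = (-18.023 + 1000) × 1.000938 − 1000 = 982.899 − 1000 = -17.10 per mil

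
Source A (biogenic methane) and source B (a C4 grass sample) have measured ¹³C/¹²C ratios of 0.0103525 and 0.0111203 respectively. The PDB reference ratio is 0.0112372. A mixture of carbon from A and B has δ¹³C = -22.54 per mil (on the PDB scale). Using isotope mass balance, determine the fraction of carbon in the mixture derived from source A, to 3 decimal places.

δ_A = (0.0103525/0.0112372 − 1)×1000 = (0.921270 − 1)×1000 = -78.730 per mil
δ_B = (0.0111203/0.0112372 − 1)×1000 = (0.989597 − 1)×1000 = -10.403 per mil
f_A = (δ_mix − δ_B)/(δ_A − δ_B) = (-22.54 − (-10.403))/(-78.730 − (-10.403))
f_A = -12.137 / -68.327 = 0.1776

0.178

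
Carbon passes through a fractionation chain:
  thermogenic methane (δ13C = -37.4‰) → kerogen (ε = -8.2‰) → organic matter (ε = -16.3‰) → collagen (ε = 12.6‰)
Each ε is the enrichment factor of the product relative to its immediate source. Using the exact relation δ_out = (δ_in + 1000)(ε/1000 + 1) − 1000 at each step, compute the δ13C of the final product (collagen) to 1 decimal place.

step 1: δ = (-37.40 + 1000)·(-8.2/1000 + 1) − 1000 = -45.29‰
step 2: δ = (-45.29 + 1000)·(-16.3/1000 + 1) − 1000 = -60.86‰
step 3: δ = (-60.86 + 1000)·(12.6/1000 + 1) − 1000 = -49.02‰

-49.0‰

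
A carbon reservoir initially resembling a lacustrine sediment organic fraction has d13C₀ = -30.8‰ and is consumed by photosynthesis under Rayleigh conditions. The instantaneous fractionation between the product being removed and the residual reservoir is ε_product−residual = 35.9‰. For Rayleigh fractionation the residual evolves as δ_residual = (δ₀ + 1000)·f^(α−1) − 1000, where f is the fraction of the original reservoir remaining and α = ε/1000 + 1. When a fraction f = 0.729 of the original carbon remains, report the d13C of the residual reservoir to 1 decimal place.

-41.7‰

Rayleigh residual: δ_res = (δ₀ + 1000)·f^(α−1) − 1000
α = ε/1000 + 1 = 1.03590, so α − 1 = 0.03590
f^(α−1) = 0.729^(0.03590) = 0.988717
δ_res = (-30.8 + 1000) × 0.988717 − 1000 = 958.264 − 1000 = -41.74‰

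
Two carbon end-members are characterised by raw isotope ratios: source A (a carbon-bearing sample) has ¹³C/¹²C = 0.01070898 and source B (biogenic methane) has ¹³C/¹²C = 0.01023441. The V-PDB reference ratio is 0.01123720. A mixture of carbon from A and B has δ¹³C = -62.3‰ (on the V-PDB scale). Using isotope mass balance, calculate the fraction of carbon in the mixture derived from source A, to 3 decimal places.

0.638

δ_A = (0.01070898/0.01123720 − 1)×1000 = (0.952994 − 1)×1000 = -47.006‰
δ_B = (0.01023441/0.01123720 − 1)×1000 = (0.910762 − 1)×1000 = -89.238‰
f_A = (δ_mix − δ_B)/(δ_A − δ_B) = (-62.3 − (-89.238))/(-47.006 − (-89.238))
f_A = 26.938 / 42.232 = 0.6379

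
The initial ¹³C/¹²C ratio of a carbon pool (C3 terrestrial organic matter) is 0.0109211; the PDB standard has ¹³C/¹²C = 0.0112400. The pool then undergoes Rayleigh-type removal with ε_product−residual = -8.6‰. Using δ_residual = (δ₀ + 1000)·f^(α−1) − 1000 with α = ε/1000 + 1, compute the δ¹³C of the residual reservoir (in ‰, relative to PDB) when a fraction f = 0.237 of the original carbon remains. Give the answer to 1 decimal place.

δ₀ = (0.0109211/0.0112400 − 1)×1000 = (0.971628 − 1)×1000 = -28.372‰
α − 1 = ε/1000 = -0.0086
f^(α−1) = 0.237^(-0.0086) = 1.012458
δ_res = (-28.372 + 1000) × 1.012458 − 1000 = 983.733 − 1000 = -16.27‰

-16.3‰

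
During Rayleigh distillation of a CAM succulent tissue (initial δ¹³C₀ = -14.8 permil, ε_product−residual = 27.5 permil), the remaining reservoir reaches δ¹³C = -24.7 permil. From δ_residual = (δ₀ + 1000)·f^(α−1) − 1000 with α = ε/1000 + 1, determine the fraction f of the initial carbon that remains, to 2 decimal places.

α − 1 = ε/1000 = 0.0275
(δ_res + 1000)/(δ₀ + 1000) = (-24.7 + 1000)/(-14.8 + 1000) = 975.3/985.2 = 0.989951
f = 0.989951^(1/0.0275) = exp(ln(0.989951)/0.0275) = exp(-0.01010/0.0275)
f = exp(-0.3673) = 0.6926

0.69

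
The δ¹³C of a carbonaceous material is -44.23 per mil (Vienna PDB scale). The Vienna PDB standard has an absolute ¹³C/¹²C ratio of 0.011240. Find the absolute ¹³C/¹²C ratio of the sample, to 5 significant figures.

0.010743

R_sample = R_standard × (δ¹³C/1000 + 1)
R_sample = 0.011240 × (-44.23/1000 + 1) = 0.011240 × 0.955770
R_sample = 0.0107429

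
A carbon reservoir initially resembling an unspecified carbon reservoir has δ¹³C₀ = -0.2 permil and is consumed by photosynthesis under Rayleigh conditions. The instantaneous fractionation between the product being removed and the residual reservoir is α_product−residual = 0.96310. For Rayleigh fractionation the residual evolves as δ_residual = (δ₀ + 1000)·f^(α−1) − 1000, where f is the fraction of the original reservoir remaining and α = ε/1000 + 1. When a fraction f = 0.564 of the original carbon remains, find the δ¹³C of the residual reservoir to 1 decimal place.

21.2 permil

Rayleigh residual: δ_res = (δ₀ + 1000)·f^(α−1) − 1000
α − 1 = -0.03690
f^(α−1) = 0.564^(-0.03690) = 1.021358
δ_res = (-0.2 + 1000) × 1.021358 − 1000 = 1021.153 − 1000 = 21.15 permil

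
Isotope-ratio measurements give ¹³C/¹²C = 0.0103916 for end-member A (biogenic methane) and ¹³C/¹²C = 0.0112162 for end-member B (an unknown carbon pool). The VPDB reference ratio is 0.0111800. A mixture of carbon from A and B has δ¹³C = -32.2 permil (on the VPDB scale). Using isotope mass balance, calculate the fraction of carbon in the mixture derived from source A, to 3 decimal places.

δ_A = (0.0103916/0.0111800 − 1)×1000 = (0.929481 − 1)×1000 = -70.519 permil
δ_B = (0.0112162/0.0111800 − 1)×1000 = (1.003238 − 1)×1000 = 3.238 permil
f_A = (δ_mix − δ_B)/(δ_A − δ_B) = (-32.2 − (3.238))/(-70.519 − (3.238))
f_A = -35.438 / -73.757 = 0.4805

0.480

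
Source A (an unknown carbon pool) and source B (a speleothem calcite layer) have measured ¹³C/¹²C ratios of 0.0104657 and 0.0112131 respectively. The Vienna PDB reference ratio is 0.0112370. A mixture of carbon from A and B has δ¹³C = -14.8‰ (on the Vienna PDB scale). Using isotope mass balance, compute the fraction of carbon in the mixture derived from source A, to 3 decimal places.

0.191

δ_A = (0.0104657/0.0112370 − 1)×1000 = (0.931361 − 1)×1000 = -68.639‰
δ_B = (0.0112131/0.0112370 − 1)×1000 = (0.997873 − 1)×1000 = -2.127‰
f_A = (δ_mix − δ_B)/(δ_A − δ_B) = (-14.8 − (-2.127))/(-68.639 − (-2.127))
f_A = -12.673 / -66.512 = 0.1905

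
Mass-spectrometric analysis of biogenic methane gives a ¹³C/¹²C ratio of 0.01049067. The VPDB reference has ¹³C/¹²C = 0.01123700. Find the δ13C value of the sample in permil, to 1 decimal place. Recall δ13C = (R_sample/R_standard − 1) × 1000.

-66.4 permil

δ13C = (R_sample / R_standard − 1) × 1000
R_sample / R_standard = 0.01049067 / 0.01123700 = 0.933583
δ13C = (0.933583 − 1) × 1000 = -66.42 permil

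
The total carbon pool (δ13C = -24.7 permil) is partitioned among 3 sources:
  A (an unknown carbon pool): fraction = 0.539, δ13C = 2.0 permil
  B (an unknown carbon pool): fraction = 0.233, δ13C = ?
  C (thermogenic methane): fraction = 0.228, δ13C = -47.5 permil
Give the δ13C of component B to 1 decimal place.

Isotope mass balance: δ_bulk = Σ fᵢ·δᵢ.
-24.7 = 0.539×(2.0) + 0.233×δ_B + 0.228×(-47.5)
0.233·δ_B = -24.7 − (-9.752) = -14.948
δ_B = -14.948 / 0.233 = -64.15 permil

-64.2 permil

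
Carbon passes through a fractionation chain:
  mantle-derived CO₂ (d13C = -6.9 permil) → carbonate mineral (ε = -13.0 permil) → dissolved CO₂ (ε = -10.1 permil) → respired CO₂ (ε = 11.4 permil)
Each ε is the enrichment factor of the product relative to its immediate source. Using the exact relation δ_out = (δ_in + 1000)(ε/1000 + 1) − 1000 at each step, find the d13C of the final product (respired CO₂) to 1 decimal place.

-18.6 permil

step 1: δ = (-6.90 + 1000)·(-13.0/1000 + 1) − 1000 = -19.81 permil
step 2: δ = (-19.81 + 1000)·(-10.1/1000 + 1) − 1000 = -29.71 permil
step 3: δ = (-29.71 + 1000)·(11.4/1000 + 1) − 1000 = -18.65 permil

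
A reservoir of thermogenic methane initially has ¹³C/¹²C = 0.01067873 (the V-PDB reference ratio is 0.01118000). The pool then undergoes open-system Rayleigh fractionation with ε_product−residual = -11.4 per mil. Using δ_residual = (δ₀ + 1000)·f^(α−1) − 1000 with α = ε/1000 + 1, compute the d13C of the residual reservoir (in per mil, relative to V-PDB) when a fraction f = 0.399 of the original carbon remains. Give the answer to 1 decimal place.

δ₀ = (0.01067873/0.01118000 − 1)×1000 = (0.955164 − 1)×1000 = -44.836 per mil
α − 1 = ε/1000 = -0.0114
f^(α−1) = 0.399^(-0.0114) = 1.010529
δ_res = (-44.836 + 1000) × 1.010529 − 1000 = 965.221 − 1000 = -34.78 per mil

-34.8 per mil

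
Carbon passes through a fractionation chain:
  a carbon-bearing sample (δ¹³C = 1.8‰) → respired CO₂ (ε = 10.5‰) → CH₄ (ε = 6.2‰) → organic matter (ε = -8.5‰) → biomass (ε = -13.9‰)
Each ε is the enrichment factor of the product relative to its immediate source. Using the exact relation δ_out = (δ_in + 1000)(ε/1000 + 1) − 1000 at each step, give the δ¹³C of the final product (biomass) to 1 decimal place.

-4.1‰

step 1: δ = (1.80 + 1000)·(10.5/1000 + 1) − 1000 = 12.32‰
step 2: δ = (12.32 + 1000)·(6.2/1000 + 1) − 1000 = 18.60‰
step 3: δ = (18.60 + 1000)·(-8.5/1000 + 1) − 1000 = 9.94‰
step 4: δ = (9.94 + 1000)·(-13.9/1000 + 1) − 1000 = -4.10‰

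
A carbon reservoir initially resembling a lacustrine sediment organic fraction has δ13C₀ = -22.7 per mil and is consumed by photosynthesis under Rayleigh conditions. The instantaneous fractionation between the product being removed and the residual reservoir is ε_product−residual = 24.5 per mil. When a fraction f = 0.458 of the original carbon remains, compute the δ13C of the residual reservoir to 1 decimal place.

-41.2 per mil

Rayleigh residual: δ_res = (δ₀ + 1000)·f^(α−1) − 1000
α = ε/1000 + 1 = 1.02450, so α − 1 = 0.02450
f^(α−1) = 0.458^(0.02450) = 0.981050
δ_res = (-22.7 + 1000) × 0.981050 − 1000 = 958.780 − 1000 = -41.22 per mil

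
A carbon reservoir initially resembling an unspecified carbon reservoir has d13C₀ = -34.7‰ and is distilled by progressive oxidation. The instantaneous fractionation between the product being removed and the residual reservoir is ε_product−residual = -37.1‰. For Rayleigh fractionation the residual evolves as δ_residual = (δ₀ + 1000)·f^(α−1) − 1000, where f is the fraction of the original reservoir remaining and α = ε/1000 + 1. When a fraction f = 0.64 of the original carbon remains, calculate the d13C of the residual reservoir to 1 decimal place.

-18.6‰

Rayleigh residual: δ_res = (δ₀ + 1000)·f^(α−1) − 1000
α = ε/1000 + 1 = 0.96290, so α − 1 = -0.03710
f^(α−1) = 0.64^(-0.03710) = 1.016695
δ_res = (-34.7 + 1000) × 1.016695 − 1000 = 981.416 − 1000 = -18.58‰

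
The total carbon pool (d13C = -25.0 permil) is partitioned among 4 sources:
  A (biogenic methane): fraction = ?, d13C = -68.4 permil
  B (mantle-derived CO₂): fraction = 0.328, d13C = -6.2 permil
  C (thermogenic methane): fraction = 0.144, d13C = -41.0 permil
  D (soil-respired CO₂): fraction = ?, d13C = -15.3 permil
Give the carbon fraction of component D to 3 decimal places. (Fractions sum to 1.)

0.359

Let f_D and f_A be the unknown fractions; fractions sum to 1 so f_D + f_A = 0.528.
Mass balance: Σ fᵢ·δᵢ = δ_bulk ⇒ f_D·(-15.3) + f_A·(-68.4) = -25.0 − (-7.938) = -17.062
Substitute f_A = 0.528 − f_D:
f_D·(-15.3 − -68.4) = -17.062 − 0.528×(-68.4) = 19.053
f_D = 19.053 / 53.1 = 0.3588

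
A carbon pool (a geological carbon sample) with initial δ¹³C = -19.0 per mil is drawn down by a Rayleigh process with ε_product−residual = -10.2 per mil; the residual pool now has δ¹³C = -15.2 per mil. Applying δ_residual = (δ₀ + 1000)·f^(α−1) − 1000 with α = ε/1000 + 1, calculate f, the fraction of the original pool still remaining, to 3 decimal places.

0.685

α − 1 = ε/1000 = -0.0102
(δ_res + 1000)/(δ₀ + 1000) = (-15.2 + 1000)/(-19.0 + 1000) = 984.8/981.0 = 1.003874
f = 1.003874^(1/-0.0102) = exp(ln(1.003874)/-0.0102) = exp(0.00387/-0.0102)
f = exp(-0.3790) = 0.6845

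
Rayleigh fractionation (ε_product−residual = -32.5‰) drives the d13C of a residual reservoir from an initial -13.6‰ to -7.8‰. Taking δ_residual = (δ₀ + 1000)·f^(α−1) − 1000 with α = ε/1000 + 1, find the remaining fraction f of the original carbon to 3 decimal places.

α − 1 = ε/1000 = -0.0325
(δ_res + 1000)/(δ₀ + 1000) = (-7.8 + 1000)/(-13.6 + 1000) = 992.2/986.4 = 1.005880
f = 1.005880^(1/-0.0325) = exp(ln(1.005880)/-0.0325) = exp(0.00586/-0.0325)
f = exp(-0.1804) = 0.8349

0.835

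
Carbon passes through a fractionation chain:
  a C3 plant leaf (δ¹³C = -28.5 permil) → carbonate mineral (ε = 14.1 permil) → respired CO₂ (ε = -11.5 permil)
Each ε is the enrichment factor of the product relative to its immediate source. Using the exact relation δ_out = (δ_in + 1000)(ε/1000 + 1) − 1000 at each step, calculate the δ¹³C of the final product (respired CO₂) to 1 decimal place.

step 1: δ = (-28.50 + 1000)·(14.1/1000 + 1) − 1000 = -14.80 permil
step 2: δ = (-14.80 + 1000)·(-11.5/1000 + 1) − 1000 = -26.13 permil

-26.1 permil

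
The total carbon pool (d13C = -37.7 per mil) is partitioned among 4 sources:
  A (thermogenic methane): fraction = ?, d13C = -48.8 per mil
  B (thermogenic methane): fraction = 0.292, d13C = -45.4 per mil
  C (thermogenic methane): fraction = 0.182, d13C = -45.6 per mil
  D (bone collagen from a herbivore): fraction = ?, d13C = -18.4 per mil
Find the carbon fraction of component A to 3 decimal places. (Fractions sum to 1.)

Let f_A and f_D be the unknown fractions; fractions sum to 1 so f_A + f_D = 0.526.
Mass balance: Σ fᵢ·δᵢ = δ_bulk ⇒ f_A·(-48.8) + f_D·(-18.4) = -37.7 − (-21.556) = -16.144
Substitute f_D = 0.526 − f_A:
f_A·(-48.8 − -18.4) = -16.144 − 0.526×(-18.4) = -6.466
f_A = -6.466 / -30.4 = 0.2127

0.213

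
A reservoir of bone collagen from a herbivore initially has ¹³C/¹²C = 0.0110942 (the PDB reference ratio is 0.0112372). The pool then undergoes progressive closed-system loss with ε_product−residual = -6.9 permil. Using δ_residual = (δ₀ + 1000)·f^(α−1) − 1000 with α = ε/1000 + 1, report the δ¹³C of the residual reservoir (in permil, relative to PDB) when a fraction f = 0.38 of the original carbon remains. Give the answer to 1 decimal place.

δ₀ = (0.0110942/0.0112372 − 1)×1000 = (0.987274 − 1)×1000 = -12.726 permil
α − 1 = ε/1000 = -0.0069
f^(α−1) = 0.38^(-0.0069) = 1.006699
δ_res = (-12.726 + 1000) × 1.006699 − 1000 = 993.888 − 1000 = -6.11 permil

-6.1 permil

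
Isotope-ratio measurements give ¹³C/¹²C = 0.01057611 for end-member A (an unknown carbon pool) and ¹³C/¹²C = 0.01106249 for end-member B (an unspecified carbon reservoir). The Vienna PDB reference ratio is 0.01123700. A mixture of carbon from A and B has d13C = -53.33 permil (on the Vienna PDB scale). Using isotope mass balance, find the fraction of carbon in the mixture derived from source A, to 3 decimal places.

0.873

δ_A = (0.01057611/0.01123700 − 1)×1000 = (0.941186 − 1)×1000 = -58.814 permil
δ_B = (0.01106249/0.01123700 − 1)×1000 = (0.984470 − 1)×1000 = -15.530 permil
f_A = (δ_mix − δ_B)/(δ_A − δ_B) = (-53.33 − (-15.530))/(-58.814 − (-15.530))
f_A = -37.800 / -43.284 = 0.8733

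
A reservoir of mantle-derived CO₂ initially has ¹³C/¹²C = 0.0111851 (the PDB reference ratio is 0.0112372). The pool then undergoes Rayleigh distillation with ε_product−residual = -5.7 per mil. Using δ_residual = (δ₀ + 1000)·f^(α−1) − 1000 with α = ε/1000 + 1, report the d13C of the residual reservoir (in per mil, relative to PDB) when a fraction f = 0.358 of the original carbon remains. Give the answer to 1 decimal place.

1.2 per mil

δ₀ = (0.0111851/0.0112372 − 1)×1000 = (0.995364 − 1)×1000 = -4.636 per mil
α − 1 = ε/1000 = -0.0057
f^(α−1) = 0.358^(-0.0057) = 1.005872
δ_res = (-4.636 + 1000) × 1.005872 − 1000 = 1001.209 − 1000 = 1.21 per mil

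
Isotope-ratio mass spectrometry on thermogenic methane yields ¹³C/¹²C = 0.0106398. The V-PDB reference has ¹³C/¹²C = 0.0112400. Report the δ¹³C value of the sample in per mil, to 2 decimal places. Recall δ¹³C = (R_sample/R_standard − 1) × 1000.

-53.40 per mil

δ¹³C = (R_sample / R_standard − 1) × 1000
R_sample / R_standard = 0.0106398 / 0.0112400 = 0.946601
δ¹³C = (0.946601 − 1) × 1000 = -53.399 per mil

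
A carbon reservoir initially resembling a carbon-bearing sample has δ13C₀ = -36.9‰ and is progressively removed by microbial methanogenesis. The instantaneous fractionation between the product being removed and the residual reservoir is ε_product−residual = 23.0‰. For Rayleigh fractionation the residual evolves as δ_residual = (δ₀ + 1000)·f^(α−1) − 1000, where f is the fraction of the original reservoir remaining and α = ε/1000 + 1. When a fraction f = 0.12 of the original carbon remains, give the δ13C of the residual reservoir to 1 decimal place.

Rayleigh residual: δ_res = (δ₀ + 1000)·f^(α−1) − 1000
α = ε/1000 + 1 = 1.02300, so α − 1 = 0.02300
f^(α−1) = 0.12^(0.02300) = 0.952404
δ_res = (-36.9 + 1000) × 0.952404 − 1000 = 917.260 − 1000 = -82.74‰

-82.7‰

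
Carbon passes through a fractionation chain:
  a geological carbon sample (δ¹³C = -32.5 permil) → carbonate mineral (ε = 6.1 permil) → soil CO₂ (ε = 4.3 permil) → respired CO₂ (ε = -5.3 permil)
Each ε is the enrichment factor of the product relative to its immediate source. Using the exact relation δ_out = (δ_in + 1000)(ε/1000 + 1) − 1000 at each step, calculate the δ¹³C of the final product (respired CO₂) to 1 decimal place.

step 1: δ = (-32.50 + 1000)·(6.1/1000 + 1) − 1000 = -26.60 permil
step 2: δ = (-26.60 + 1000)·(4.3/1000 + 1) − 1000 = -22.41 permil
step 3: δ = (-22.41 + 1000)·(-5.3/1000 + 1) − 1000 = -27.59 permil

-27.6 permil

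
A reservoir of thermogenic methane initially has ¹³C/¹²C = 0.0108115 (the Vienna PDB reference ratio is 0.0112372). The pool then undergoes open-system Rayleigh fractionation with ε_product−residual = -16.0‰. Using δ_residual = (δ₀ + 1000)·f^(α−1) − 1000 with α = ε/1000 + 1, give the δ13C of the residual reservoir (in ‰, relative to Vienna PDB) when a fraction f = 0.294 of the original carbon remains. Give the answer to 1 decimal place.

-18.9‰

δ₀ = (0.0108115/0.0112372 − 1)×1000 = (0.962117 − 1)×1000 = -37.883‰
α − 1 = ε/1000 = -0.0160
f^(α−1) = 0.294^(-0.0160) = 1.019780
δ_res = (-37.883 + 1000) × 1.019780 − 1000 = 981.147 − 1000 = -18.85‰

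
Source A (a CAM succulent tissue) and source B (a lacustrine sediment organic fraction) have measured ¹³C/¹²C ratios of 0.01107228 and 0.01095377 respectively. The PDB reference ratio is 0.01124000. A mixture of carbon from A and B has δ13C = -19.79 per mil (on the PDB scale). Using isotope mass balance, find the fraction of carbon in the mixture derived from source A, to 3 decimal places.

δ_A = (0.01107228/0.01124000 − 1)×1000 = (0.985078 − 1)×1000 = -14.922 per mil
δ_B = (0.01095377/0.01124000 − 1)×1000 = (0.974535 − 1)×1000 = -25.465 per mil
f_A = (δ_mix − δ_B)/(δ_A − δ_B) = (-19.79 − (-25.465))/(-14.922 − (-25.465))
f_A = 5.675 / 10.544 = 0.5383

0.538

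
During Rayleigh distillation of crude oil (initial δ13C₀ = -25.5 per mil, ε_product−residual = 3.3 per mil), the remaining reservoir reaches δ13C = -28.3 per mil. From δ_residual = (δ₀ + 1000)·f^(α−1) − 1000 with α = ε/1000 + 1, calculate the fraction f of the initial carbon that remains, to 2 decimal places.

0.42

α − 1 = ε/1000 = 0.0033
(δ_res + 1000)/(δ₀ + 1000) = (-28.3 + 1000)/(-25.5 + 1000) = 971.7/974.5 = 0.997127
f = 0.997127^(1/0.0033) = exp(ln(0.997127)/0.0033) = exp(-0.00288/0.0033)
f = exp(-0.8719) = 0.4181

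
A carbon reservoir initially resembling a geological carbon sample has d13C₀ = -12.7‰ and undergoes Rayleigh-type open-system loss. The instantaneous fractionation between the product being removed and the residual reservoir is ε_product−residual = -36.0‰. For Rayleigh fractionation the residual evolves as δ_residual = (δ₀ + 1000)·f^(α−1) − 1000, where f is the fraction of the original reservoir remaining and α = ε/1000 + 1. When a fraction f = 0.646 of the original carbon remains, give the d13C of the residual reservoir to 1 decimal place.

Rayleigh residual: δ_res = (δ₀ + 1000)·f^(α−1) − 1000
α = ε/1000 + 1 = 0.96400, so α − 1 = -0.03600
f^(α−1) = 0.646^(-0.03600) = 1.015855
δ_res = (-12.7 + 1000) × 1.015855 − 1000 = 1002.953 − 1000 = 2.95‰

3.0‰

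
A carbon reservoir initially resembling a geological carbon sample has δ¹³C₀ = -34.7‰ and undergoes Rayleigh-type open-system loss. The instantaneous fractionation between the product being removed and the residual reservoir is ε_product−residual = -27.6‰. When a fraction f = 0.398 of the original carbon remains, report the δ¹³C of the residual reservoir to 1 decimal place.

Rayleigh residual: δ_res = (δ₀ + 1000)·f^(α−1) − 1000
α = ε/1000 + 1 = 0.97240, so α − 1 = -0.02760
f^(α−1) = 0.398^(-0.02760) = 1.025754
δ_res = (-34.7 + 1000) × 1.025754 − 1000 = 990.160 − 1000 = -9.84‰

-9.8‰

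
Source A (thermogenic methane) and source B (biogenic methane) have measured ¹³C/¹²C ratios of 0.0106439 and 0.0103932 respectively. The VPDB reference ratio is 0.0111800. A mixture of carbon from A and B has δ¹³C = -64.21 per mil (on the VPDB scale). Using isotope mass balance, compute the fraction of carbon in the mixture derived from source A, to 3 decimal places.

0.275

δ_A = (0.0106439/0.0111800 − 1)×1000 = (0.952048 − 1)×1000 = -47.952 per mil
δ_B = (0.0103932/0.0111800 − 1)×1000 = (0.929624 − 1)×1000 = -70.376 per mil
f_A = (δ_mix − δ_B)/(δ_A − δ_B) = (-64.21 − (-70.376))/(-47.952 − (-70.376))
f_A = 6.166 / 22.424 = 0.2750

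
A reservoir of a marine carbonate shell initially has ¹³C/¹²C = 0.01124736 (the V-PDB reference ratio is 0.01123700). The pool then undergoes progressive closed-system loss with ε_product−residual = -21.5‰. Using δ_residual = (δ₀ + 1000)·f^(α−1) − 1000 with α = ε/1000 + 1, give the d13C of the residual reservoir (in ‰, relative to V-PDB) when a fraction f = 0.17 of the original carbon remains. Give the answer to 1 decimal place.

39.8‰

δ₀ = (0.01124736/0.01123700 − 1)×1000 = (1.000922 − 1)×1000 = 0.922‰
α − 1 = ε/1000 = -0.0215
f^(α−1) = 0.17^(-0.0215) = 1.038832
δ_res = (0.922 + 1000) × 1.038832 − 1000 = 1039.790 − 1000 = 39.79‰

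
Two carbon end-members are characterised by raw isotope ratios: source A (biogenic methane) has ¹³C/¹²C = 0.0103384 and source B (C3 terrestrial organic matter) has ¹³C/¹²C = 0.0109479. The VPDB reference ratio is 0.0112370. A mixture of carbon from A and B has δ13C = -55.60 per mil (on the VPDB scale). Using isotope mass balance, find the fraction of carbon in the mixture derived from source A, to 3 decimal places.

δ_A = (0.0103384/0.0112370 − 1)×1000 = (0.920032 − 1)×1000 = -79.968 per mil
δ_B = (0.0109479/0.0112370 − 1)×1000 = (0.974272 − 1)×1000 = -25.728 per mil
f_A = (δ_mix − δ_B)/(δ_A − δ_B) = (-55.60 − (-25.728))/(-79.968 − (-25.728))
f_A = -29.872 / -54.240 = 0.5507

0.551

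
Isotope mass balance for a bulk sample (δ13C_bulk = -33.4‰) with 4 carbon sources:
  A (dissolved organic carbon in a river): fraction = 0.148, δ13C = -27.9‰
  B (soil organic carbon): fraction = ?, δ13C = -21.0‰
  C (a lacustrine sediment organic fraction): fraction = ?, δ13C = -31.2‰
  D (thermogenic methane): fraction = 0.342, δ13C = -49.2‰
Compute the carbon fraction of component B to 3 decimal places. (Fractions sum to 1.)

0.340

Let f_B and f_C be the unknown fractions; fractions sum to 1 so f_B + f_C = 0.510.
Mass balance: Σ fᵢ·δᵢ = δ_bulk ⇒ f_B·(-21.0) + f_C·(-31.2) = -33.4 − (-20.956) = -12.444
Substitute f_C = 0.510 − f_B:
f_B·(-21.0 − -31.2) = -12.444 − 0.510×(-31.2) = 3.468
f_B = 3.468 / 10.2 = 0.3400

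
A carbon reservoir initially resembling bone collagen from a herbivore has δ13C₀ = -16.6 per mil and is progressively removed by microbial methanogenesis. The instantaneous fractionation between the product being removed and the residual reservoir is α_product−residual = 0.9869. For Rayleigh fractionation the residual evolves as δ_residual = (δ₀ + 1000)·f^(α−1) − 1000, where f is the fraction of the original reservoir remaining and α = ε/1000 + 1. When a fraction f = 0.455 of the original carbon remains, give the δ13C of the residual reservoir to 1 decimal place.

-6.4 per mil

Rayleigh residual: δ_res = (δ₀ + 1000)·f^(α−1) − 1000
α − 1 = -0.01310
f^(α−1) = 0.455^(-0.01310) = 1.010369
δ_res = (-16.6 + 1000) × 1.010369 − 1000 = 993.597 − 1000 = -6.40 per mil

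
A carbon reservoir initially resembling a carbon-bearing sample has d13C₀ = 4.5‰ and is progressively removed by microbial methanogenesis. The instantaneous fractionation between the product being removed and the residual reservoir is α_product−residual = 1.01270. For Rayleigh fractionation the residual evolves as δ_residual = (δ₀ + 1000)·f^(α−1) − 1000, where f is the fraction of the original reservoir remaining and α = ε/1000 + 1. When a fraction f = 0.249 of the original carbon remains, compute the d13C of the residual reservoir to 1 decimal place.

Rayleigh residual: δ_res = (δ₀ + 1000)·f^(α−1) − 1000
α − 1 = 0.01270
f^(α−1) = 0.249^(0.01270) = 0.982498
δ_res = (4.5 + 1000) × 0.982498 − 1000 = 986.919 − 1000 = -13.08‰

-13.1‰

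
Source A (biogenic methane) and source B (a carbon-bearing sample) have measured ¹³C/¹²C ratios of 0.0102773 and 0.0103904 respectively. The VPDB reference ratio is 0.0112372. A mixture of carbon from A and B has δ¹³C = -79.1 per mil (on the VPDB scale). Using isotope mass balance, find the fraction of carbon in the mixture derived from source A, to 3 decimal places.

0.372

δ_A = (0.0102773/0.0112372 − 1)×1000 = (0.914578 − 1)×1000 = -85.422 per mil
δ_B = (0.0103904/0.0112372 − 1)×1000 = (0.924643 − 1)×1000 = -75.357 per mil
f_A = (δ_mix − δ_B)/(δ_A − δ_B) = (-79.1 − (-75.357))/(-85.422 − (-75.357))
f_A = -3.743 / -10.065 = 0.3719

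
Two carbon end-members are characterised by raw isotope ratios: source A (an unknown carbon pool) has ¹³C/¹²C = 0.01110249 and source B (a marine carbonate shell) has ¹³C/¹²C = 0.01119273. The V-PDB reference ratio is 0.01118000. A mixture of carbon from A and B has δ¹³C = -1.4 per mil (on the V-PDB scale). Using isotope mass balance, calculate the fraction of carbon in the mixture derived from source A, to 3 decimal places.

δ_A = (0.01110249/0.01118000 − 1)×1000 = (0.993067 − 1)×1000 = -6.933 per mil
δ_B = (0.01119273/0.01118000 − 1)×1000 = (1.001139 − 1)×1000 = 1.139 per mil
f_A = (δ_mix − δ_B)/(δ_A − δ_B) = (-1.4 − (1.139))/(-6.933 − (1.139))
f_A = -2.539 / -8.072 = 0.3145

0.315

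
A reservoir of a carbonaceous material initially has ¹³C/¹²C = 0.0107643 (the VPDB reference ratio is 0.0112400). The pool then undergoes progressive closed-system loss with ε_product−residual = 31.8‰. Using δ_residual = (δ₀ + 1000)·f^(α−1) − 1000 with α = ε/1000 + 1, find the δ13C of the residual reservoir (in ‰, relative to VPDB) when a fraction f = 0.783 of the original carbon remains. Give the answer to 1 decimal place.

δ₀ = (0.0107643/0.0112400 − 1)×1000 = (0.957678 − 1)×1000 = -42.322‰
α − 1 = ε/1000 = 0.0318
f^(α−1) = 0.783^(0.0318) = 0.992251
δ_res = (-42.322 + 1000) × 0.992251 − 1000 = 950.257 − 1000 = -49.74‰

-49.7‰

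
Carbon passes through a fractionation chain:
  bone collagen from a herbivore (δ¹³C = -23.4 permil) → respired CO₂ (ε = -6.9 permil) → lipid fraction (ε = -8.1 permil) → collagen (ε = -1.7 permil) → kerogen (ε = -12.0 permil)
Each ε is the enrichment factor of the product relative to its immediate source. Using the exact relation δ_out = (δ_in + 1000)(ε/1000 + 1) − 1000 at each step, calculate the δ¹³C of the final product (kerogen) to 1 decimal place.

step 1: δ = (-23.40 + 1000)·(-6.9/1000 + 1) − 1000 = -30.14 permil
step 2: δ = (-30.14 + 1000)·(-8.1/1000 + 1) − 1000 = -37.99 permil
step 3: δ = (-37.99 + 1000)·(-1.7/1000 + 1) − 1000 = -39.63 permil
step 4: δ = (-39.63 + 1000)·(-12.0/1000 + 1) − 1000 = -51.15 permil

-51.2 permil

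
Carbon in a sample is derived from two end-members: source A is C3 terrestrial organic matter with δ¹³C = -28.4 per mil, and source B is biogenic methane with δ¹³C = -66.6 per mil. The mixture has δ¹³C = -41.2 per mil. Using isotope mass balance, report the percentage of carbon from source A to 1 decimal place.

66.5%

δ_mix = f_A·δ_A + (1 − f_A)·δ_B  ⇒  f_A = (δ_mix − δ_B)/(δ_A − δ_B)
f_A = (-41.2 − (-66.6)) / (-28.4 − (-66.6))
f_A = 25.4 / 38.2 = 0.6649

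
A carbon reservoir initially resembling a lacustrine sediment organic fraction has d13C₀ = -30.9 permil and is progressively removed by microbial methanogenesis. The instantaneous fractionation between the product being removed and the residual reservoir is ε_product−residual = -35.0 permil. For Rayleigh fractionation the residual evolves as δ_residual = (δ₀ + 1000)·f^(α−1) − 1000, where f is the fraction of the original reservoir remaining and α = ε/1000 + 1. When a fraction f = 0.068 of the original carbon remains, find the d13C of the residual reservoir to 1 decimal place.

Rayleigh residual: δ_res = (δ₀ + 1000)·f^(α−1) − 1000
α = ε/1000 + 1 = 0.96500, so α − 1 = -0.03500
f^(α−1) = 0.068^(-0.03500) = 1.098657
δ_res = (-30.9 + 1000) × 1.098657 − 1000 = 1064.709 − 1000 = 64.71 permil

64.7 permil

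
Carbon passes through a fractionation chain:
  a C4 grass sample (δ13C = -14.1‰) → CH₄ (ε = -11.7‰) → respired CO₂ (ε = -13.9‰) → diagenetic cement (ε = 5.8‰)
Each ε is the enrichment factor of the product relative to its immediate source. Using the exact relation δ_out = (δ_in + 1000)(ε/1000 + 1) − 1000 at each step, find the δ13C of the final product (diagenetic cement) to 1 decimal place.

-33.6‰

step 1: δ = (-14.10 + 1000)·(-11.7/1000 + 1) − 1000 = -25.64‰
step 2: δ = (-25.64 + 1000)·(-13.9/1000 + 1) − 1000 = -39.18‰
step 3: δ = (-39.18 + 1000)·(5.8/1000 + 1) − 1000 = -33.61‰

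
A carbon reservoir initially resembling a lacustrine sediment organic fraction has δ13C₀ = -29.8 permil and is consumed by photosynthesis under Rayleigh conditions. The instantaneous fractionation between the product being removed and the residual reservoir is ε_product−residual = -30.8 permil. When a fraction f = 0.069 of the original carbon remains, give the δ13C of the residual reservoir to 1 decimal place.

Rayleigh residual: δ_res = (δ₀ + 1000)·f^(α−1) − 1000
α = ε/1000 + 1 = 0.96920, so α − 1 = -0.03080
f^(α−1) = 0.069^(-0.03080) = 1.085834
δ_res = (-29.8 + 1000) × 1.085834 − 1000 = 1053.476 − 1000 = 53.48 permil

53.5 permil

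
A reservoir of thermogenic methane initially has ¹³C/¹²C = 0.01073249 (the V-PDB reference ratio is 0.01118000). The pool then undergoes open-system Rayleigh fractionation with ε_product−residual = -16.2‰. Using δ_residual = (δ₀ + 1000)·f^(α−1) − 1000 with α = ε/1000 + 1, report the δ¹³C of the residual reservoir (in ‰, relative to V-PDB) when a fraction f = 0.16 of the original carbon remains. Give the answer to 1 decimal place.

-11.1‰

δ₀ = (0.01073249/0.01118000 − 1)×1000 = (0.959972 − 1)×1000 = -40.028‰
α − 1 = ε/1000 = -0.0162
f^(α−1) = 0.16^(-0.0162) = 1.030133
δ_res = (-40.028 + 1000) × 1.030133 − 1000 = 988.899 − 1000 = -11.10‰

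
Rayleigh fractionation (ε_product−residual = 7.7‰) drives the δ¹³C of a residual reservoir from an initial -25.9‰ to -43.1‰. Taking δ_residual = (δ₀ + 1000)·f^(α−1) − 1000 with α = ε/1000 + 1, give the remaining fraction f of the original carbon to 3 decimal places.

0.099

α − 1 = ε/1000 = 0.0077
(δ_res + 1000)/(δ₀ + 1000) = (-43.1 + 1000)/(-25.9 + 1000) = 956.9/974.1 = 0.982343
f = 0.982343^(1/0.0077) = exp(ln(0.982343)/0.0077) = exp(-0.01782/0.0077)
f = exp(-2.3136) = 0.0989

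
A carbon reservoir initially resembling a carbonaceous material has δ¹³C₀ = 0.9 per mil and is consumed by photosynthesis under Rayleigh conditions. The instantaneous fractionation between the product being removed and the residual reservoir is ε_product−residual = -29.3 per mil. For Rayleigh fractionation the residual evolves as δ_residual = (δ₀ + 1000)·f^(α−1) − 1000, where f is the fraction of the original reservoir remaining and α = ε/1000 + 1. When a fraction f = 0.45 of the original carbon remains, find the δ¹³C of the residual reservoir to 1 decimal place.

Rayleigh residual: δ_res = (δ₀ + 1000)·f^(α−1) − 1000
α = ε/1000 + 1 = 0.97070, so α − 1 = -0.02930
f^(α−1) = 0.45^(-0.02930) = 1.023672
δ_res = (0.9 + 1000) × 1.023672 − 1000 = 1024.593 − 1000 = 24.59 per mil

24.6 per mil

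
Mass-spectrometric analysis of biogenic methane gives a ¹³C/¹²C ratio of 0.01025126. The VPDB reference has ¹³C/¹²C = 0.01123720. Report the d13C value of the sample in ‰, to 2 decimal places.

d13C = (R_sample / R_standard − 1) × 1000
R_sample / R_standard = 0.01025126 / 0.01123720 = 0.912261
d13C = (0.912261 − 1) × 1000 = -87.739‰

-87.74‰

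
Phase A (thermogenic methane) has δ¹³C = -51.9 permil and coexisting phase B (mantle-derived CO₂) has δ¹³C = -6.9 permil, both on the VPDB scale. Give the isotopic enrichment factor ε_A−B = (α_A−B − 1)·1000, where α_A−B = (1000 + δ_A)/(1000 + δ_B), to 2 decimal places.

-45.31 permil

α_A−B = (1000 + -51.9) / (1000 + -6.9) = 948.1 / 993.1 = 0.954687
ε_A−B = (0.954687 − 1) × 1000 = -45.313 permil
(The approximation ε ≈ δ_A − δ_B would give -45.0 permil.)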